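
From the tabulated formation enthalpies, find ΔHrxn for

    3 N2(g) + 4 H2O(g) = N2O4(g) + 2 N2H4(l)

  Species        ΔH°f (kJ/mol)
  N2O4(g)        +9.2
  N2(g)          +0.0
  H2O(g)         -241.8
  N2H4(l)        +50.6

ΔH°rxn = Σ nΔHf°(products) − Σ nΔHf°(reactants).
Products: 1·(+9.2) + 2·(+50.6) = +110.4
Reactants: 3·(+0.0) + 4·(-241.8) = -967.2
ΔHrxn = (+110.4) − (-967.2) = 1077.6 kJ/mol

ΔHrxn = 1077.6 kJ/mol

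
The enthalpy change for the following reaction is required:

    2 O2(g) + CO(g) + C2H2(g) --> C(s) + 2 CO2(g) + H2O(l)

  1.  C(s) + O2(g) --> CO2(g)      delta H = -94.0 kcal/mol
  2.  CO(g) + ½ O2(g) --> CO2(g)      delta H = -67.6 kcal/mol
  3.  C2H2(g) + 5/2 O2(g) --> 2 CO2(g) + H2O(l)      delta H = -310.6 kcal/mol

eq. 1 reversed (reverse to put C(s) on the product side): +94.0 kcal/mol
eq. 2 as written (CO(g) already on the reactant side): -67.6 kcal/mol
eq. 3 as written (C2H2(g) already on the reactant side): -310.6 kcal/mol
By Hess's law, delta H = (+94.0) + (-67.6) + (-310.6) = -284.2 kcal/mol

delta H = -284.2 kcal/mol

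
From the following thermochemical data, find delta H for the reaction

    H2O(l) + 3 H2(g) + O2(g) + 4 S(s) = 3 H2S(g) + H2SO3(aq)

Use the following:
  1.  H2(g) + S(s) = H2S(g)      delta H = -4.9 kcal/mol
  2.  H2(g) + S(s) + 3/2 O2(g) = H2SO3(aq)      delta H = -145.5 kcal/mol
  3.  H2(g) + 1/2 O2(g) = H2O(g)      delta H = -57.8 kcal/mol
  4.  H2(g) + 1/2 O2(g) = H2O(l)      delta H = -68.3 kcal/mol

eq. 1 × 3: (3)·(-4.9) = -14.7 kcal/mol
eq. 2 as written: -145.5 kcal/mol
eq. 3: not needed.
eq. 4 reversed: +68.3 kcal/mol
delta H = (3)·(-4.9) + (1)·(-145.5) + (-1)·(-68.3) = -91.9 kcal/mol

delta H = -91.9 kcal/mol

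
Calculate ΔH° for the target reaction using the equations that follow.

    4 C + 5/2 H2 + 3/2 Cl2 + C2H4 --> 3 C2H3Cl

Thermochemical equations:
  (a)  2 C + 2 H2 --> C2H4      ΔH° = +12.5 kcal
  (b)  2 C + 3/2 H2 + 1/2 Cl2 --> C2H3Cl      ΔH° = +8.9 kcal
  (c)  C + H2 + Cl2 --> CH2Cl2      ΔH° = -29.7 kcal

ΔH° = 14.2 kcal

(a) reversed (C2H4 must end up as a reactant): -12.5 kcal
(b) × 3 (scale by 3 for the 3 C2H3Cl): (3)·(+8.9) = +26.7 kcal
(c): not needed (CH2Cl2 appears nowhere else).
ΔH° = (-12.5) + (+26.7) = 14.2 kcal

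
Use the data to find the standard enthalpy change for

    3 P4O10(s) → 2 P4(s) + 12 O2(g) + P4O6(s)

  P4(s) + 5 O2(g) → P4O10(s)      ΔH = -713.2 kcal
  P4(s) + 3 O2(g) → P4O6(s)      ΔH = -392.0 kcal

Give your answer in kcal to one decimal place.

equation 1 reversed and × 3 (P4O10(s) must end up as a reactant; scale by 3 for the 3 P4O10(s)): (-3)·(-713.2) = +2139.6 kcal
equation 2 as written (P4O6(s) already on the product side): -392.0 kcal
By Hess's law, ΔH = (-3)·(-713.2) + (1)·(-392.0) = 1747.6 kcal

ΔH = 1747.6 kcal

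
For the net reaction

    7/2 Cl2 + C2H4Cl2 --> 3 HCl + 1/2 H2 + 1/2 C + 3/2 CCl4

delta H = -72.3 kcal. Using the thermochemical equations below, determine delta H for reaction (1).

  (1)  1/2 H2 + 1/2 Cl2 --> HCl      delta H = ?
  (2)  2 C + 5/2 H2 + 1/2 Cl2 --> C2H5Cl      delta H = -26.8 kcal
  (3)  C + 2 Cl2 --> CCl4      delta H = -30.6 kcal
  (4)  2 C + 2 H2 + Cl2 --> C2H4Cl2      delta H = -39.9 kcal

delta H = -22.1 kcal

(1) × 3: contributes 3·x
(2): not needed.
(3) × 3/2: (3/2)·(-30.6) = -45.9 kcal
(4) reversed: +39.9 kcal
-72.3 = (-45.9) + (+39.9) + 3·x
x = (-72.3 − (-6.0)) / (3) = -22.1 kcal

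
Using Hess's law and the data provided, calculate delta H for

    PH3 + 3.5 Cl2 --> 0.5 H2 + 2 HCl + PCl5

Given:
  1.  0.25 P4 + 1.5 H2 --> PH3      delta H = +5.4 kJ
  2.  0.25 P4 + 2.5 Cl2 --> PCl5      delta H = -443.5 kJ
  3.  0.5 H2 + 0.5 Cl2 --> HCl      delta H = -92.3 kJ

eq. 1 reversed (reverse to put PH3 on the reactant side): -5.4 kJ
eq. 2 as written (PCl5 already on the product side): -443.5 kJ
eq. 3 × 2 (scale by 2 for the 2 HCl): (2)·(-92.3) = -184.6 kJ
Summing the manipulated equations, delta H = (-1)·(+5.4) + (1)·(-443.5) + (2)·(-92.3) = -633.5 kJ

delta H = -633.5 kJ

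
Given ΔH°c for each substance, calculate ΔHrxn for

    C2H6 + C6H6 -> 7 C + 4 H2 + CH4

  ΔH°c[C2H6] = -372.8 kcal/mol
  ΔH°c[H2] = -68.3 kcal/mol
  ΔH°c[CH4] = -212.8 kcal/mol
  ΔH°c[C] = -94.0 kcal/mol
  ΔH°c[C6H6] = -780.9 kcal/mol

Using ΔH = Σ nΔHc°(reactants) − Σ nΔHc°(products):
= [1·(-372.8) + 1·(-780.9)] − [7·(-94.0) + 4·(-68.3) + 1·(-212.8)]
= -9.7 kcal/mol

ΔHrxn = -9.7 kcal/mol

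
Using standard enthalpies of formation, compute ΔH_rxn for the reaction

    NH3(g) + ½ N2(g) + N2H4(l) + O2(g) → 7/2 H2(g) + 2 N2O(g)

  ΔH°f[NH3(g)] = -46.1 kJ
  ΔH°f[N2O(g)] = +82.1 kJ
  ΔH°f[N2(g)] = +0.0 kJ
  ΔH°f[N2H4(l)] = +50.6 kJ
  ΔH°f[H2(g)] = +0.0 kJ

Products: 7/2·(+0.0) + 2·(+82.1) = +164.2
Reactants: 1·(-46.1) + 1/2·(+0.0) + 1·(+50.6) + 1·(+0.0) = +4.5
ΔH_rxn = (+164.2) − (+4.5) = 159.7 kJ

ΔH_rxn = 159.7 kJ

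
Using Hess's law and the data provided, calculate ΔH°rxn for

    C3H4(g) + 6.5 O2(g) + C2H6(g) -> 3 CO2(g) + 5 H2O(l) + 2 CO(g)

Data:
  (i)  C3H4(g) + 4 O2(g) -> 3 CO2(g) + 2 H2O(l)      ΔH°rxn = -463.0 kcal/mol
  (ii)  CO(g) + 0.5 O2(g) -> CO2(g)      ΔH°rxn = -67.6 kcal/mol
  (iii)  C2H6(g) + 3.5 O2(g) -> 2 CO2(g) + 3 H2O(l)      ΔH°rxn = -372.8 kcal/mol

ΔH°rxn = -700.6 kcal/mol

(i) as written (C3H4(g) already on the reactant side): -463.0 kcal/mol
(ii) reversed and × 2 (reverse to put CO(g) on the product side; ×2 to match 2 CO(g) in the target): (-2)·(-67.6) = +135.2 kcal/mol
(iii) as written (C2H6(g) already on the reactant side): -372.8 kcal/mol
Summing the manipulated equations, ΔH°rxn = (1)·(-463.0) + (-2)·(-67.6) + (1)·(-372.8) = -700.6 kcal/mol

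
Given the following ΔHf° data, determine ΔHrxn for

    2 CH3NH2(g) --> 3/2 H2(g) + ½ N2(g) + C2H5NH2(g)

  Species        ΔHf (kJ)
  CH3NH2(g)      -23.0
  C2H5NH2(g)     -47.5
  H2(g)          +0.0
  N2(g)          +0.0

Products: 3/2·(+0.0) + 1/2·(+0.0) + 1·(-47.5) = -47.5
Reactants: 2·(-23.0) = -46.0
ΔHrxn = (-47.5) − (-46.0) = -1.5 kJ

ΔHrxn = -1.5 kJ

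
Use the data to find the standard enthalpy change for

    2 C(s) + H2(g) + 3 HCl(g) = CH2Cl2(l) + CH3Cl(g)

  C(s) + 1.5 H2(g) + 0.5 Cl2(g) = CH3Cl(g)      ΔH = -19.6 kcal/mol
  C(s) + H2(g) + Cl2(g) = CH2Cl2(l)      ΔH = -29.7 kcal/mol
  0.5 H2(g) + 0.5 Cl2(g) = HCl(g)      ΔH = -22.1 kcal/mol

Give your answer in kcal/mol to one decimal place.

equation 1 as written (CH3Cl(g) already on the product side): -19.6 kcal/mol
equation 2 as written (CH2Cl2(l) already on the product side): -29.7 kcal/mol
equation 3 reversed and × 3 (HCl(g) must end up as a reactant; scale by 3 for the 3 HCl(g)): (-3)·(-22.1) = +66.3 kcal/mol
By Hess's law, ΔH = (-19.6) + (-29.7) + (+66.3) = 17.0 kcal/mol

ΔH = 17.0 kcal/mol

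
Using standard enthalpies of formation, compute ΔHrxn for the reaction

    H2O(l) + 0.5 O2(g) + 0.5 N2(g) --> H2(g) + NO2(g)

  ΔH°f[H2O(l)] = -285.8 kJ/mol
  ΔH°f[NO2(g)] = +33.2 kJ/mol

ΔHrxn = 319.0 kJ/mol

Products: 1·(+0.0) + 1·(+33.2) = +33.2
Reactants: 1·(-285.8) + 1/2·(+0.0) + 1/2·(+0.0) = -285.8
ΔHrxn = (+33.2) − (-285.8) = 319.0 kJ/mol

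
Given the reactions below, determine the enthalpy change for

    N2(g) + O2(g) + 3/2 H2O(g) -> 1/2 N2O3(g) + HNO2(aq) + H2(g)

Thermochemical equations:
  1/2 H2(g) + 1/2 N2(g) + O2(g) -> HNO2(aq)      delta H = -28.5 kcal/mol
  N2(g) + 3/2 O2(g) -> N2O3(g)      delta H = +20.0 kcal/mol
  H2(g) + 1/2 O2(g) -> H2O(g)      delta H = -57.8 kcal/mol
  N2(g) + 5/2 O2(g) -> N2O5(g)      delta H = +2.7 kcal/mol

equation 1 as written (HNO2(aq) already on the product side): -28.5 kcal/mol
equation 2 × 1/2 (×1/2 to match 1/2 N2O3(g) in the target): (1/2)·(+20.0) = +10.0 kcal/mol
equation 3 reversed and × 3/2 (H2O(g) must end up as a reactant; scale by 3/2 for the 3/2 H2O(g)): (-3/2)·(-57.8) = +86.7 kcal/mol
equation 4: not needed (N2O5(g) appears nowhere else).
delta H = (1)·(-28.5) + (1/2)·(+20.0) + (-3/2)·(-57.8) = 68.2 kcal/mol

delta H = 68.2 kcal/mol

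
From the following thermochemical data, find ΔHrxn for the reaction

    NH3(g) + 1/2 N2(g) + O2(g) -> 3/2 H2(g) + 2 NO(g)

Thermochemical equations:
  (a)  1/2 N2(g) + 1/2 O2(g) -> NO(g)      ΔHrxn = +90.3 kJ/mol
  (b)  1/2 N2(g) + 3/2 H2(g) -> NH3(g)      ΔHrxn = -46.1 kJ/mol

(a) × 2 (scale by 2 for the 2 NO(g)): (2)·(+90.3) = +180.6 kJ/mol
(b) reversed (NH3(g) must end up as a reactant): +46.1 kJ/mol
By Hess's law, ΔHrxn = (+180.6) + (+46.1) = 226.7 kJ/mol

ΔHrxn = 226.7 kJ/mol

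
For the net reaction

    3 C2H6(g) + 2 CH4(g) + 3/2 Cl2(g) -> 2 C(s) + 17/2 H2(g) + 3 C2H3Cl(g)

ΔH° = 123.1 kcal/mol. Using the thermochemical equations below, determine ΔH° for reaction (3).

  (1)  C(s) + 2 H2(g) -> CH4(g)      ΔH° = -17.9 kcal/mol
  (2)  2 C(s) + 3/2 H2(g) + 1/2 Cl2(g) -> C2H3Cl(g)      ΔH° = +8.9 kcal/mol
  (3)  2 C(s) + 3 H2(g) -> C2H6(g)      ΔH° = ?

ΔH° = -20.2 kcal/mol

(1) reversed and × 2: (-2)·(-17.9) = +35.8 kcal/mol
(2) × 3: (3)·(+8.9) = +26.7 kcal/mol
(3) reversed and × 3: contributes −3·x
+123.1 = (+35.8) + (+26.7) − 3·x
x = (+123.1 − (+62.5)) / (-3) = -20.2 kcal/mol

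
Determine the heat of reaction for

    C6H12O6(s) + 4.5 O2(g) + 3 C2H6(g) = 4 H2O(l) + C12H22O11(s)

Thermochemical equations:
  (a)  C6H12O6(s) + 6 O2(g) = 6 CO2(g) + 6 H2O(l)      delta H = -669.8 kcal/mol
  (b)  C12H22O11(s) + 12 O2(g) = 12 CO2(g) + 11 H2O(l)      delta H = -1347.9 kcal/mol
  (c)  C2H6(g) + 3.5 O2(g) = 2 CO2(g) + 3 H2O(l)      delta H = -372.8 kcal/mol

delta H = -440.3 kcal/mol

(a) as written: -669.8 kcal/mol
(b) reversed: +1347.9 kcal/mol
(c) × 3: (3)·(-372.8) = -1118.4 kcal/mol
Since enthalpy is a state function, delta H = (1)·(-669.8) + (-1)·(-1347.9) + (3)·(-372.8) = -440.3 kcal/mol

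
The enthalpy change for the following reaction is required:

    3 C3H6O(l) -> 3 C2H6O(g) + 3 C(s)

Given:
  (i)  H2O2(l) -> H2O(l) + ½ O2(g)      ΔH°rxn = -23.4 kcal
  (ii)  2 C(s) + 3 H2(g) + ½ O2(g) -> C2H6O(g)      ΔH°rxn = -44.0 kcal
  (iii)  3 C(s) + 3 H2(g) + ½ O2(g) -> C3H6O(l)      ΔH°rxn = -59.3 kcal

ΔH°rxn = 45.9 kcal

(i): not needed.
(ii) × 3: (3)·(-44.0) = -132.0 kcal
(iii) reversed and × 3: (-3)·(-59.3) = +177.9 kcal
By Hess's law, ΔH°rxn = (-132.0) + (+177.9) = 45.9 kcal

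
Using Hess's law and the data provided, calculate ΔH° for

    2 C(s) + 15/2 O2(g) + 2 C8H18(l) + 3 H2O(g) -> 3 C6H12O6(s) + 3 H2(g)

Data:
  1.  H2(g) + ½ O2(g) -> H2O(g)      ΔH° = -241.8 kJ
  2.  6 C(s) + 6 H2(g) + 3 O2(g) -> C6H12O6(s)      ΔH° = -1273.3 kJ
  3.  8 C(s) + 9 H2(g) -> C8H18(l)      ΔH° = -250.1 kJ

eq. 1 reversed and × 3 (H2O(g) must end up as a reactant; scale by 3 for the 3 H2O(g)): (-3)·(-241.8) = +725.4 kJ
eq. 2 × 3 (×3 to match 3 C6H12O6(s) in the target): (3)·(-1273.3) = -3819.9 kJ
eq. 3 reversed and × 2 (C8H18(l) must end up as a reactant; ×2 to match 2 C8H18(l) in the target): (-2)·(-250.1) = +500.2 kJ
ΔH° = (+725.4) + (-3819.9) + (+500.2) = -2594.3 kJ

ΔH° = -2594.3 kJ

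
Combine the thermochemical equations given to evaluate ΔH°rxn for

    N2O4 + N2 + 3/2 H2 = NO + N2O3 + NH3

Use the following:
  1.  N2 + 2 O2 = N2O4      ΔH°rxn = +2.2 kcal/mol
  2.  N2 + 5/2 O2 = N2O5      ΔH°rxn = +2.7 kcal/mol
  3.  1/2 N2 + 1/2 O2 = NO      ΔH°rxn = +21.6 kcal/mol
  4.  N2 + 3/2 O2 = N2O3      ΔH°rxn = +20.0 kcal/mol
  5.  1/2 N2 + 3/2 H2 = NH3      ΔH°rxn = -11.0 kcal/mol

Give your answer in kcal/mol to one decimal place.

eq. 1 reversed (reverse to put N2O4 on the reactant side): -2.2 kcal/mol
eq. 2: not needed (N2O5 appears nowhere else).
eq. 3 as written (NO already on the product side): +21.6 kcal/mol
eq. 4 as written (N2O3 already on the product side): +20.0 kcal/mol
eq. 5 as written (NH3 already on the product side): -11.0 kcal/mol
ΔH°rxn = (-2.2) + (+21.6) + (+20.0) + (-11.0) = 28.4 kcal/mol

ΔH°rxn = 28.4 kcal/mol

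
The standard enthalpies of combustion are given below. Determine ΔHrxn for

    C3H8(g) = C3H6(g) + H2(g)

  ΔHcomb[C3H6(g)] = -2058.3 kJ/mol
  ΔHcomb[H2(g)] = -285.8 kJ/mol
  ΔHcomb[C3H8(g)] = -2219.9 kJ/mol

Using ΔH = Σ nΔHc°(reactants) − Σ nΔHc°(products):
= [1·(-2219.9)] − [1·(-2058.3) + 1·(-285.8)]
= 124.2 kJ/mol

ΔHrxn = 124.2 kJ/mol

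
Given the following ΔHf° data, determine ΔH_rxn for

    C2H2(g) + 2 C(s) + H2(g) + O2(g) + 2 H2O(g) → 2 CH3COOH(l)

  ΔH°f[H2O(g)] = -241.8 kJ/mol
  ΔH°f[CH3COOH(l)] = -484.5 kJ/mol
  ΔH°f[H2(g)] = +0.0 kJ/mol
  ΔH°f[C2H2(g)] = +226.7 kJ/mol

Products: 2·(-484.5) = -969.0
Reactants: 1·(+226.7) + 2·(+0.0) + 1·(+0.0) + 1·(+0.0) + 2·(-241.8) = -256.9
ΔH_rxn = (-969.0) − (-256.9) = -712.1 kJ/mol

ΔH_rxn = -712.1 kJ/mol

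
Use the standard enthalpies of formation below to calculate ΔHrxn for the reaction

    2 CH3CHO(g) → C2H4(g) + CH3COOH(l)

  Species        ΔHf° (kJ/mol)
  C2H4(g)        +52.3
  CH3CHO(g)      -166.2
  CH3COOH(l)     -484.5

ΔHrxn = -99.8 kJ/mol

ΔH°rxn = Σ nΔHf°(products) − Σ nΔHf°(reactants).
Products: 1·(+52.3) + 1·(-484.5) = -432.2
Reactants: 2·(-166.2) = -332.4
ΔHrxn = (-432.2) − (-332.4) = -99.8 kJ/mol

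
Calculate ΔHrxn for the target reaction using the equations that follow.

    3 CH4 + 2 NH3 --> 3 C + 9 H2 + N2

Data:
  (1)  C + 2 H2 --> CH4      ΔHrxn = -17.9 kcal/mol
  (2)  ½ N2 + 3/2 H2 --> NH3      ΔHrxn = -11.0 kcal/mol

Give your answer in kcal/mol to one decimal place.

ΔHrxn = 75.7 kcal/mol

(1) reversed and × 3: (-3)·(-17.9) = +53.7 kcal/mol
(2) reversed and × 2: (-2)·(-11.0) = +22.0 kcal/mol
Combining the equations, ΔHrxn = (+53.7) + (+22.0) = 75.7 kcal/mol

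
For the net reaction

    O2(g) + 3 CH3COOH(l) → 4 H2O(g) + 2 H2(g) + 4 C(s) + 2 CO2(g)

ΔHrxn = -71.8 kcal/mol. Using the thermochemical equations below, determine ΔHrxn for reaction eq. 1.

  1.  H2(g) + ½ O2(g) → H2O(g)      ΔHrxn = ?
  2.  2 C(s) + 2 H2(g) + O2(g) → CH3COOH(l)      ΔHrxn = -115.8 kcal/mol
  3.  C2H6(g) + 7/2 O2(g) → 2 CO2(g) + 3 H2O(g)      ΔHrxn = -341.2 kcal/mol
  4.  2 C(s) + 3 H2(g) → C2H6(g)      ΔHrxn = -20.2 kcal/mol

eq. 1 as written: contributes x
eq. 2 reversed and × 3: (-3)·(-115.8) = +347.4 kcal/mol
eq. 3 as written: -341.2 kcal/mol
eq. 4 as written: -20.2 kcal/mol
-71.8 = (+347.4) + (-341.2) + (-20.2) + x
x = (-71.8 − (-14.0)) / (1) = -57.8 kcal/mol

ΔHrxn = -57.8 kcal/mol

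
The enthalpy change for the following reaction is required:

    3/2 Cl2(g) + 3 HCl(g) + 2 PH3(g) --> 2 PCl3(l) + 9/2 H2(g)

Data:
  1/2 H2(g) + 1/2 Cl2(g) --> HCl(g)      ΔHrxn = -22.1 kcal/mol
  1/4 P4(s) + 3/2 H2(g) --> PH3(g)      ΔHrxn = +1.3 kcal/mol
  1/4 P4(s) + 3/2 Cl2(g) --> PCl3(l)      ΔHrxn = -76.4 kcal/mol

ΔHrxn = -89.1 kcal/mol

equation 1 reversed and × 3: (-3)·(-22.1) = +66.3 kcal/mol
equation 2 reversed and × 2: (-2)·(+1.3) = -2.6 kcal/mol
equation 3 × 2: (2)·(-76.4) = -152.8 kcal/mol
ΔHrxn = (+66.3) + (-2.6) + (-152.8) = -89.1 kcal/mol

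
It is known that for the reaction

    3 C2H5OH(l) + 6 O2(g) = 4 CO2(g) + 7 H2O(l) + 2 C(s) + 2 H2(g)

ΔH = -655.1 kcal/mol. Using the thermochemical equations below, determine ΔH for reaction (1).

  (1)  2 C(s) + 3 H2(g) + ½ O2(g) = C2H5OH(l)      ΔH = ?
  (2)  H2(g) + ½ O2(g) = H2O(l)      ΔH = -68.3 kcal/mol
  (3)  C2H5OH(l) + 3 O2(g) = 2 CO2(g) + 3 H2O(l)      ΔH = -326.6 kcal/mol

ΔH = -66.4 kcal/mol

(1) reversed (C(s) must end up as a product): contributes −x
(2) as written: -68.3 kcal/mol
(3) × 2 (×2 to match 4 CO2(g) in the target): (2)·(-326.6) = -653.2 kcal/mol
-655.1 = (-68.3) + (-653.2) − x
x = (-655.1 − (-721.5)) / (-1) = -66.4 kcal/mol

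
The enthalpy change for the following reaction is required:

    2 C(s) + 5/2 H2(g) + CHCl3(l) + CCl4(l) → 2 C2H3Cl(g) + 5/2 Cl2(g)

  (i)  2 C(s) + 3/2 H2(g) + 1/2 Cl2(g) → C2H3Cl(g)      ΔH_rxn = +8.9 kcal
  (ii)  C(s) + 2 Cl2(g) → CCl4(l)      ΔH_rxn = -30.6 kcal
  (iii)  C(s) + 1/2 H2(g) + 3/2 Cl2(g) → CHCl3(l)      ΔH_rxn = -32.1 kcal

ΔH_rxn = 80.5 kcal

(i) × 2 (×2 to match 2 C2H3Cl(g) in the target): (2)·(+8.9) = +17.8 kcal
(ii) reversed (reverse to put CCl4(l) on the reactant side): +30.6 kcal
(iii) reversed (CHCl3(l) must end up as a reactant): +32.1 kcal
ΔH_rxn = (+17.8) + (+30.6) + (+32.1) = 80.5 kcal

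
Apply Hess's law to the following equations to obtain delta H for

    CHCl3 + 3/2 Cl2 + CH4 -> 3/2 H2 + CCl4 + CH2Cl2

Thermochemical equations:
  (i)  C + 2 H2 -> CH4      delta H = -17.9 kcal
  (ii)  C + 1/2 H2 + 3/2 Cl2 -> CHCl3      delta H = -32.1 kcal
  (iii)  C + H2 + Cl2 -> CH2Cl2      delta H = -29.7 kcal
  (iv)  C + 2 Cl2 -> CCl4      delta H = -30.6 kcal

(i) reversed (reverse to put CH4 on the reactant side): +17.9 kcal
(ii) reversed (CHCl3 must end up as a reactant): +32.1 kcal
(iii) as written (CH2Cl2 already on the product side): -29.7 kcal
(iv) as written (CCl4 already on the product side): -30.6 kcal
delta H = (+17.9) + (+32.1) + (-29.7) + (-30.6) = -10.3 kcal

delta H = -10.3 kcal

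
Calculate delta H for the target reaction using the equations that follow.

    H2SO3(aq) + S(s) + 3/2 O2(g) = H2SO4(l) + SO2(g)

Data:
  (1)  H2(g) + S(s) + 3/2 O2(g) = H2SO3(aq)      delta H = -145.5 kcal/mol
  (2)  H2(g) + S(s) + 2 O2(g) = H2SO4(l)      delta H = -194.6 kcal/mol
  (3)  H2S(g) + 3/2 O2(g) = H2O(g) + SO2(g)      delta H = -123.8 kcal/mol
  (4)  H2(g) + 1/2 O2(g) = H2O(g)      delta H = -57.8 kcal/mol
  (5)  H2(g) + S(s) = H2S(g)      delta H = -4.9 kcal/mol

(1) reversed: +145.5 kcal/mol
(2) as written: -194.6 kcal/mol
(3) as written: -123.8 kcal/mol
(4) reversed: +57.8 kcal/mol
(5) as written: -4.9 kcal/mol
Combining the equations, delta H = (-1)·(-145.5) + (1)·(-194.6) + (1)·(-123.8) + (-1)·(-57.8) + (1)·(-4.9) = -120.0 kcal/mol

delta H = -120.0 kcal/mol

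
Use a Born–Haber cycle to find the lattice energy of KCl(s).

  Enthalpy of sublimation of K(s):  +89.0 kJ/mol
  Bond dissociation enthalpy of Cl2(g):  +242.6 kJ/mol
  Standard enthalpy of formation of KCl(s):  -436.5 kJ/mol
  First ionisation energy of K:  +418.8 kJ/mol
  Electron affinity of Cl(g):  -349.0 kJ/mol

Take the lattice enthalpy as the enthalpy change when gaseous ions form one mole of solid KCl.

ΔHf° = 1·ΔHsub + 1·(ΣIE) + 1/2·D(Cl2) + 1·EA + U
-436.5 = 1·(+89.0) + 1·(+418.8) + 1/2·(+242.6) + 1·(-349.0) + U
U = -436.5 − (+280.1) = -716.6 kJ/mol

U = -716.6 kJ/mol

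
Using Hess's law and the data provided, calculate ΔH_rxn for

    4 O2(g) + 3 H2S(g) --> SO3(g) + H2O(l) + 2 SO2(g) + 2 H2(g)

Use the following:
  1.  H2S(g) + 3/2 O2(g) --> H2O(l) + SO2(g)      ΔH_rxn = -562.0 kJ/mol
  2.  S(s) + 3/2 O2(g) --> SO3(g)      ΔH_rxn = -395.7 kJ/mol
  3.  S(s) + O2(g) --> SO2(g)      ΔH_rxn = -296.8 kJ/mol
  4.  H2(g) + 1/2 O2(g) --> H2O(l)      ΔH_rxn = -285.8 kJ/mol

eq. 1 × 3: (3)·(-562.0) = -1686.0 kJ/mol
eq. 2 as written: -395.7 kJ/mol
eq. 3 reversed: +296.8 kJ/mol
eq. 4 reversed and × 2: (-2)·(-285.8) = +571.6 kJ/mol
ΔH_rxn = (-1686.0) + (-395.7) + (+296.8) + (+571.6) = -1213.3 kJ/mol

ΔH_rxn = -1213.3 kJ/mol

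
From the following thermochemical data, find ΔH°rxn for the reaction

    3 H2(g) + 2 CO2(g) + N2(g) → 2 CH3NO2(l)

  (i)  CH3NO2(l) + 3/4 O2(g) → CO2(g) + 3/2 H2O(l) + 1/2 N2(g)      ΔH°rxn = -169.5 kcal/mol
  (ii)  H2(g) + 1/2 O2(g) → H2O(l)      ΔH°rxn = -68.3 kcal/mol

ΔH°rxn = 134.1 kcal/mol

(i) reversed and × 2: (-2)·(-169.5) = +339.0 kcal/mol
(ii) × 3: (3)·(-68.3) = -204.9 kcal/mol
ΔH°rxn = (-2)·(-169.5) + (3)·(-68.3) = 134.1 kcal/mol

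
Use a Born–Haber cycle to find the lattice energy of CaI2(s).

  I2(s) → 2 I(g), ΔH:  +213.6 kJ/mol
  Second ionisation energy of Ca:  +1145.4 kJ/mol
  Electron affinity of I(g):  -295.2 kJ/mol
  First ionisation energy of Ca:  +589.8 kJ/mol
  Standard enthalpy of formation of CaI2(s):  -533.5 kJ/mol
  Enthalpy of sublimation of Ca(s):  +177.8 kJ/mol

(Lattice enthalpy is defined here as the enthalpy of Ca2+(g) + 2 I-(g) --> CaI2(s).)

ΔHf° = 1·ΔHsub + 1·(ΣIE) + 1·D(I2) + 2·EA + U
-533.5 = 1·(+177.8) + 1·(+1735.2) + 1·(+213.6) + 2·(-295.2) + U
U = -533.5 − (+1536.2) = -2069.7 kJ/mol

U = -2069.7 kJ/mol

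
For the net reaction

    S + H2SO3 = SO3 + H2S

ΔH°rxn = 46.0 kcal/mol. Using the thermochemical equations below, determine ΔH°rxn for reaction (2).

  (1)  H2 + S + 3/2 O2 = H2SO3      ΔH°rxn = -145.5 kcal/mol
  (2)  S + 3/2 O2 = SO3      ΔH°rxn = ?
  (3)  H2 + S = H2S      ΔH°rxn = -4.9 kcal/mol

ΔH°rxn = -94.6 kcal/mol

(1) reversed: +145.5 kcal/mol
(2) as written: contributes x
(3) as written: -4.9 kcal/mol
+46.0 = (+145.5) + (-4.9) + x
x = (+46.0 − (+140.6)) / (1) = -94.6 kcal/mol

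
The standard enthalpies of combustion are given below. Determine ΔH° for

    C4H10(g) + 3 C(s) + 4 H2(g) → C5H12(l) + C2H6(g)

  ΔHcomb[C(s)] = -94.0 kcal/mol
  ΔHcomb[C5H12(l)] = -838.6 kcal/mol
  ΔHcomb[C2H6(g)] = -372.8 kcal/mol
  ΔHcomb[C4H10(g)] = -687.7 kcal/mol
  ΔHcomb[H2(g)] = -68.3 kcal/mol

ΔH° = -31.5 kcal/mol

With combustion enthalpies, reactants minus products:
= [1·(-687.7) + 3·(-94.0) + 4·(-68.3)] − [1·(-838.6) + 1·(-372.8)]
= -31.5 kcal/mol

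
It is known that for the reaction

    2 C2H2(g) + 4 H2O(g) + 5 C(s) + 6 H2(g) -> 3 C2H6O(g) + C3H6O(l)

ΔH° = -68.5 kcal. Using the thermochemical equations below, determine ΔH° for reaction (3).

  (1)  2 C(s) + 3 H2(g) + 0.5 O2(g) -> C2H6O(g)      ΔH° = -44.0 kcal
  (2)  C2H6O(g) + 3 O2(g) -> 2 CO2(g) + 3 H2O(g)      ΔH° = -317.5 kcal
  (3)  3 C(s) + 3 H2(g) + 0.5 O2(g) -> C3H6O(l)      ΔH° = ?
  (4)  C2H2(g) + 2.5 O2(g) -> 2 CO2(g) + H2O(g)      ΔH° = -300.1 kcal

(1) as written: -44.0 kcal
(2) reversed and × 2: (-2)·(-317.5) = +635.0 kcal
(3) as written: contributes x
(4) × 2: (2)·(-300.1) = -600.2 kcal
-68.5 = (-44.0) + (+635.0) + (-600.2) + x
x = (-68.5 − (-9.2)) / (1) = -59.3 kcal

ΔH° = -59.3 kcal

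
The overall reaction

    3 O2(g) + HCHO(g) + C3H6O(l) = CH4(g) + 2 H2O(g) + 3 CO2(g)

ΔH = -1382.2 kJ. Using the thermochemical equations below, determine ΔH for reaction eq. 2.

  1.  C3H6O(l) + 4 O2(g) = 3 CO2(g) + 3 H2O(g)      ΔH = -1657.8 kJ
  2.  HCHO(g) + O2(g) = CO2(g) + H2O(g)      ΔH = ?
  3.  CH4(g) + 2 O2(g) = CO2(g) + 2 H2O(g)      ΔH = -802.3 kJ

eq. 1 as written (C3H6O(l) already on the reactant side): -1657.8 kJ
eq. 2 as written (HCHO(g) already on the reactant side): contributes x
eq. 3 reversed (CH4(g) must end up as a product): +802.3 kJ
-1382.2 = (-1657.8) + (+802.3) + x
x = (-1382.2 − (-855.5)) / (1) = -526.7 kJ

ΔH = -526.7 kJ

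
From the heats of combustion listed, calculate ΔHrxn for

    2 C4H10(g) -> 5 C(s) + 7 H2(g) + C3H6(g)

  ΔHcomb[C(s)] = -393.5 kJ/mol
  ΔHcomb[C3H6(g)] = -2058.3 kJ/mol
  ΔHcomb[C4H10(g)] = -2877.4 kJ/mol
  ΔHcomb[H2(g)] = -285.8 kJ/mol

ΔHrxn = 271.6 kJ/mol

Using ΔH = Σ nΔHc°(reactants) − Σ nΔHc°(products):
= [2·(-2877.4)] − [5·(-393.5) + 7·(-285.8) + 1·(-2058.3)]
= 271.6 kJ/mol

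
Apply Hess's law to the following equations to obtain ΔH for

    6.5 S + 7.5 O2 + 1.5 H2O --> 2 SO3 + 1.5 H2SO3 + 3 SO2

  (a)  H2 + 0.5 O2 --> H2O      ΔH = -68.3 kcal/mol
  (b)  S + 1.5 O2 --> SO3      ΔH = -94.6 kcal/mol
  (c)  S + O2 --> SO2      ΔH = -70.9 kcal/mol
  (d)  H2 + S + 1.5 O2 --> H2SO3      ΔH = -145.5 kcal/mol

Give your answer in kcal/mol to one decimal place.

ΔH = -517.7 kcal/mol

(a) reversed and × 3/2 (reverse to put H2O on the reactant side; scale by 3/2 for the 3/2 H2O): (-3/2)·(-68.3) = +102.45 kcal/mol
(b) × 2 (×2 to match 2 SO3 in the target): (2)·(-94.6) = -189.2 kcal/mol
(c) × 3 (×3 to match 3 SO2 in the target): (3)·(-70.9) = -212.7 kcal/mol
(d) × 3/2 (×3/2 to match 3/2 H2SO3 in the target): (3/2)·(-145.5) = -218.25 kcal/mol
ΔH = (-3/2)·(-68.3) + (2)·(-94.6) + (3)·(-70.9) + (3/2)·(-145.5) = -517.7 kcal/mol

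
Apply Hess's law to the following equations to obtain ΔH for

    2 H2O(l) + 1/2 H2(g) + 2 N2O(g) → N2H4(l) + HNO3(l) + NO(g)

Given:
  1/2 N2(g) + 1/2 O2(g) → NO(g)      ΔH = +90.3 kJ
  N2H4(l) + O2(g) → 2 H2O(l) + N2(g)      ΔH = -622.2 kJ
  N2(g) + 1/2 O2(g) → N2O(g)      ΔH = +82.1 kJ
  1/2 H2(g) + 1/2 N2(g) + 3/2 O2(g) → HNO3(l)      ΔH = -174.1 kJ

equation 1 as written (NO(g) already on the product side): +90.3 kJ
equation 2 reversed (N2H4(l) must end up as a product): +622.2 kJ
equation 3 reversed and × 2 (reverse to put N2O(g) on the reactant side; ×2 to match 2 N2O(g) in the target): (-2)·(+82.1) = -164.2 kJ
equation 4 as written (HNO3(l) already on the product side): -174.1 kJ
Summing the manipulated equations, ΔH = (+90.3) + (+622.2) + (-164.2) + (-174.1) = 374.2 kJ

ΔH = 374.2 kJ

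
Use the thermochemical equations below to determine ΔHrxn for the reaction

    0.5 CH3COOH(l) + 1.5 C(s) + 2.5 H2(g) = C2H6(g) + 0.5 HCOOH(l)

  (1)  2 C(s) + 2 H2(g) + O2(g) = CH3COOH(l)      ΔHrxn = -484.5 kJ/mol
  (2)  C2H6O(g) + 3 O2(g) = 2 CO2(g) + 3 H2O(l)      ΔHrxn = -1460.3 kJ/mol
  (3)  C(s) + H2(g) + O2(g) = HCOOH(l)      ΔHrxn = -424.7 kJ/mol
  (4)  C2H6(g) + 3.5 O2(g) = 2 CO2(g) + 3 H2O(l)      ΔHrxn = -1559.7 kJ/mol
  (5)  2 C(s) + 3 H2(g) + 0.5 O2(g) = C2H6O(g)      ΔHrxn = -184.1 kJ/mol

(1) reversed and × 1/2 (reverse to put CH3COOH(l) on the reactant side; scale by 1/2 for the 1/2 CH3COOH(l)): (-1/2)·(-484.5) = +242.25 kJ/mol
(2) as written: -1460.3 kJ/mol
(3) × 1/2 (×1/2 to match 1/2 HCOOH(l) in the target): (1/2)·(-424.7) = -212.35 kJ/mol
(4) reversed (C2H6(g) must end up as a product): +1559.7 kJ/mol
(5) as written: -184.1 kJ/mol
ΔHrxn = (-1/2)·(-484.5) + (1)·(-1460.3) + (1/2)·(-424.7) + (-1)·(-1559.7) + (1)·(-184.1) = -54.8 kJ/mol

ΔHrxn = -54.8 kJ/mol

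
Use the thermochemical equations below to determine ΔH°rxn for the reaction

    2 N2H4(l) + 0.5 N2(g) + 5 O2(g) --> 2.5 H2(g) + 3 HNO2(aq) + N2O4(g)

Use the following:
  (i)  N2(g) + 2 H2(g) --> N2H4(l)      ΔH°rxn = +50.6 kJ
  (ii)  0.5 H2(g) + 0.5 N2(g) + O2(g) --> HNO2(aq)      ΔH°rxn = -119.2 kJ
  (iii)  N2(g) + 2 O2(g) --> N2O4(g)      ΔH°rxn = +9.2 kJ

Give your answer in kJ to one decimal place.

(i) reversed and × 2 (reverse to put N2H4(l) on the reactant side; scale by 2 for the 2 N2H4(l)): (-2)·(+50.6) = -101.2 kJ
(ii) × 3 (scale by 3 for the 3 HNO2(aq)): (3)·(-119.2) = -357.6 kJ
(iii) as written (N2O4(g) already on the product side): +9.2 kJ
Since enthalpy is a state function, ΔH°rxn = (-2)·(+50.6) + (3)·(-119.2) + (1)·(+9.2) = -449.6 kJ

ΔH°rxn = -449.6 kJ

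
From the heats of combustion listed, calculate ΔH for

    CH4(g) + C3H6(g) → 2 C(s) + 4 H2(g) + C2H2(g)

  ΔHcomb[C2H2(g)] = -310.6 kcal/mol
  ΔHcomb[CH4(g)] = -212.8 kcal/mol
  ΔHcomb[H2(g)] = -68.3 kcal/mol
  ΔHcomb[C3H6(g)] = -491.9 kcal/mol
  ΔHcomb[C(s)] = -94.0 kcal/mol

Using ΔH = Σ nΔHc°(reactants) − Σ nΔHc°(products):
= [1·(-212.8) + 1·(-491.9)] − [2·(-94.0) + 4·(-68.3) + 1·(-310.6)]
= 67.1 kcal/mol

ΔH = 67.1 kcal/mol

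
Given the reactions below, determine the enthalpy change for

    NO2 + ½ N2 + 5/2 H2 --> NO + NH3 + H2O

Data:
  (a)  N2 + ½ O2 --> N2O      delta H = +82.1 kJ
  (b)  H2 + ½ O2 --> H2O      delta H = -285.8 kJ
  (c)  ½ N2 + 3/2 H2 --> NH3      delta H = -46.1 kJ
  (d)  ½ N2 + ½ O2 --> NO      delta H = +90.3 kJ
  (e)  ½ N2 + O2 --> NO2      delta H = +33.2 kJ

delta H = -274.8 kJ

(a): not needed.
(b) as written: -285.8 kJ
(c) as written: -46.1 kJ
(d) as written: +90.3 kJ
(e) reversed: -33.2 kJ
By Hess's law, delta H = (1)·(-285.8) + (1)·(-46.1) + (1)·(+90.3) + (-1)·(+33.2) = -274.8 kJ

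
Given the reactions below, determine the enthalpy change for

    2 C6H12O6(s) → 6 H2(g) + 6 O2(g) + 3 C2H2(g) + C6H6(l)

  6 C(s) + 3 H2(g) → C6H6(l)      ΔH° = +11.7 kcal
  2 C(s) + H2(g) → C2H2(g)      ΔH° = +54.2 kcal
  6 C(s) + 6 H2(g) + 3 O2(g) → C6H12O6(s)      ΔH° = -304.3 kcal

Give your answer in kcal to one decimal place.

ΔH° = 782.9 kcal

equation 1 as written: +11.7 kcal
equation 2 × 3: (3)·(+54.2) = +162.6 kcal
equation 3 reversed and × 2: (-2)·(-304.3) = +608.6 kcal
Summing the manipulated equations, ΔH° = (+11.7) + (+162.6) + (+608.6) = 782.9 kcal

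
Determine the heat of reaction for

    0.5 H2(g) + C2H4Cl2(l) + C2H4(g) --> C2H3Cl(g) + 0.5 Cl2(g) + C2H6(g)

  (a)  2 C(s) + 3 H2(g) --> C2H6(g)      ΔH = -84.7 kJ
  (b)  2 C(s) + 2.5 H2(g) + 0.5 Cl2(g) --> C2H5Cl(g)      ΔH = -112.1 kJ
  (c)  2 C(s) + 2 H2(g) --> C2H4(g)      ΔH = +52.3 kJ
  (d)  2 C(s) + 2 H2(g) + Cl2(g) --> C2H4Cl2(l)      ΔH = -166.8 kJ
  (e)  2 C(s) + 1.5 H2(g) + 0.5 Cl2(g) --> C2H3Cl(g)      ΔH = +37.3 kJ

ΔH = 67.1 kJ

(a) as written (C2H6(g) already on the product side): -84.7 kJ
(b): not needed (C2H5Cl(g) appears nowhere else).
(c) reversed (reverse to put C2H4(g) on the reactant side): -52.3 kJ
(d) reversed (reverse to put C2H4Cl2(l) on the reactant side): +166.8 kJ
(e) as written (C2H3Cl(g) already on the product side): +37.3 kJ
ΔH = (1)·(-84.7) + (-1)·(+52.3) + (-1)·(-166.8) + (1)·(+37.3) = 67.1 kJ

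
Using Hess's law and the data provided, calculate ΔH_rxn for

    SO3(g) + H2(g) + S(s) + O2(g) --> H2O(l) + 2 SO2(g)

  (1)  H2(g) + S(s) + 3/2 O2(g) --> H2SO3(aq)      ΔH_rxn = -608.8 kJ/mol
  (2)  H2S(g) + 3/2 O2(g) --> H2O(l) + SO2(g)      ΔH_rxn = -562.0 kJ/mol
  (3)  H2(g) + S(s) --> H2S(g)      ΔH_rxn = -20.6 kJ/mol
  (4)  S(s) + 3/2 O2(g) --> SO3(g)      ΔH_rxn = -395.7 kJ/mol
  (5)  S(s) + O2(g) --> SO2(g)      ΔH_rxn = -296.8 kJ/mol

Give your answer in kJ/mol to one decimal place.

ΔH_rxn = -483.7 kJ/mol

(1): not needed (H2SO3(aq) appears nowhere else).
(2) as written (H2O(l) already on the product side): -562.0 kJ/mol
(3) as written: -20.6 kJ/mol
(4) reversed (SO3(g) must end up as a reactant): +395.7 kJ/mol
(5) as written: -296.8 kJ/mol
Summing the manipulated equations, ΔH_rxn = (1)·(-562.0) + (1)·(-20.6) + (-1)·(-395.7) + (1)·(-296.8) = -483.7 kJ/mol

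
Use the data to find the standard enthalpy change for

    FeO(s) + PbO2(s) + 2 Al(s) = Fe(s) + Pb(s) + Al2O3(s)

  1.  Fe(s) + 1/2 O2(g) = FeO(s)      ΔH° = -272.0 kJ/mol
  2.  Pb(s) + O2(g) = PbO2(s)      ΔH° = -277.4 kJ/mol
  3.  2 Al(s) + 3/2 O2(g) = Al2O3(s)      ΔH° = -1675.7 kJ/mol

eq. 1 reversed: +272.0 kJ/mol
eq. 2 reversed: +277.4 kJ/mol
eq. 3 as written: -1675.7 kJ/mol
ΔH° = (+272.0) + (+277.4) + (-1675.7) = -1126.3 kJ/mol

ΔH° = -1126.3 kJ/mol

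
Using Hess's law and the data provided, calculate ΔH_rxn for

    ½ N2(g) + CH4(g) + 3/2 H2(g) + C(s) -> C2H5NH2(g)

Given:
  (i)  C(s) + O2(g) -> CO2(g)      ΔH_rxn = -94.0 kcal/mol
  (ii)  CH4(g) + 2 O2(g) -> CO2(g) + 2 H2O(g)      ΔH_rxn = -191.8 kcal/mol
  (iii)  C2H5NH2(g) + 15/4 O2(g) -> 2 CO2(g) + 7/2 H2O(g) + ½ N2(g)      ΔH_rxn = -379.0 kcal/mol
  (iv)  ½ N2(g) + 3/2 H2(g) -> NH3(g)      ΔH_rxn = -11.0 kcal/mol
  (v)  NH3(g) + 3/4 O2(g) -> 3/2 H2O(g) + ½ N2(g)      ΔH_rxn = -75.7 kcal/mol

ΔH_rxn = 6.5 kcal/mol

(i) as written: -94.0 kcal/mol
(ii) as written: -191.8 kcal/mol
(iii) reversed: +379.0 kcal/mol
(iv) as written: -11.0 kcal/mol
(v) as written: -75.7 kcal/mol
ΔH_rxn = (-94.0) + (-191.8) + (+379.0) + (-11.0) + (-75.7) = 6.5 kcal/mol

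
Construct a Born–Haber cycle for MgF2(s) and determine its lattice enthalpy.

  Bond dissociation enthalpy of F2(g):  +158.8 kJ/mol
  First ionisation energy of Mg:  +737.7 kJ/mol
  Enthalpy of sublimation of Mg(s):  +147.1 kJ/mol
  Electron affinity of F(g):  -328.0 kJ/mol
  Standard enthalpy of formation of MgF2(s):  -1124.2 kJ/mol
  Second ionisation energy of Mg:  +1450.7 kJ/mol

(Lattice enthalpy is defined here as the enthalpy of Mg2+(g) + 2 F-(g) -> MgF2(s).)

ΔHf° = 1·ΔHsub + 1·(ΣIE) + 1·D(F2) + 2·EA + U
-1124.2 = 1·(+147.1) + 1·(+2188.4) + 1·(+158.8) + 2·(-328.0) + U
U = -1124.2 − (+1838.3) = -2962.5 kJ/mol

U = -2962.5 kJ/mol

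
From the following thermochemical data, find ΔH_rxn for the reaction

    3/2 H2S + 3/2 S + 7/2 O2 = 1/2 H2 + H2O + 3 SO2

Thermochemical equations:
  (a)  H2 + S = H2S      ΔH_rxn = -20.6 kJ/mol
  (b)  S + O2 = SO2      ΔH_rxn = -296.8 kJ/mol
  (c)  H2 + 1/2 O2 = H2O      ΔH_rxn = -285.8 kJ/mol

(a) reversed and × 3/2 (H2S must end up as a reactant; scale by 3/2 for the 3/2 H2S): (-3/2)·(-20.6) = +30.9 kJ/mol
(b) × 3 (scale by 3 for the 3 SO2): (3)·(-296.8) = -890.4 kJ/mol
(c) as written (H2O already on the product side): -285.8 kJ/mol
ΔH_rxn = (+30.9) + (-890.4) + (-285.8) = -1145.3 kJ/mol

ΔH_rxn = -1145.3 kJ/mol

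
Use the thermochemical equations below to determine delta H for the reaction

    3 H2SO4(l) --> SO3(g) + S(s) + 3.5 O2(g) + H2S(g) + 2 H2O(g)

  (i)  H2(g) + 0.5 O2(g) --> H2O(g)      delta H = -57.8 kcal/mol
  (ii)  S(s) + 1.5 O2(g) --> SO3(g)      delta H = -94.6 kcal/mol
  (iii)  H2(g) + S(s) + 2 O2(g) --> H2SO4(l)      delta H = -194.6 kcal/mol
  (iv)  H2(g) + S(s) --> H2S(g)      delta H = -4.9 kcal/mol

(i) × 2 (×2 to match 2 H2O(g) in the target): (2)·(-57.8) = -115.6 kcal/mol
(ii) as written (SO3(g) already on the product side): -94.6 kcal/mol
(iii) reversed and × 3 (reverse to put H2SO4(l) on the reactant side; scale by 3 for the 3 H2SO4(l)): (-3)·(-194.6) = +583.8 kcal/mol
(iv) as written (H2S(g) already on the product side): -4.9 kcal/mol
delta H = (2)·(-57.8) + (1)·(-94.6) + (-3)·(-194.6) + (1)·(-4.9) = 368.7 kcal/mol

delta H = 368.7 kcal/mol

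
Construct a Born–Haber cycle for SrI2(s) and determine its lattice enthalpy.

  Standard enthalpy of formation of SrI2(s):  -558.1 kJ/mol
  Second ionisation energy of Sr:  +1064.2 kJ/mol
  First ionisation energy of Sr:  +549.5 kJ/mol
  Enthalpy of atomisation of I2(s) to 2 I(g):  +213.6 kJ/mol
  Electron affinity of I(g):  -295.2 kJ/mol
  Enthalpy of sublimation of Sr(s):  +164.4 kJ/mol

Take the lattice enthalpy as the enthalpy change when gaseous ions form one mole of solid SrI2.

U = -1959.4 kJ/mol

ΔHf° = 1·ΔHsub + 1·(ΣIE) + 1·D(I2) + 2·EA + U
-558.1 = 1·(+164.4) + 1·(+1613.7) + 1·(+213.6) + 2·(-295.2) + U
U = -558.1 − (+1401.3) = -1959.4 kJ/mol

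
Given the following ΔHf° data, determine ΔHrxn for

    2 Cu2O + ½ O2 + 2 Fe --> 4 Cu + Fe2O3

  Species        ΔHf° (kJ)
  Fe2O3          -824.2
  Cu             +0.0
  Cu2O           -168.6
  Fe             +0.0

ΔH°rxn = Σ nΔHf°(products) − Σ nΔHf°(reactants).
Products: 4·(+0.0) + 1·(-824.2) = -824.2
Reactants: 2·(-168.6) + 1/2·(+0.0) + 2·(+0.0) = -337.2
ΔHrxn = (-824.2) − (-337.2) = -487.0 kJ

ΔHrxn = -487.0 kJ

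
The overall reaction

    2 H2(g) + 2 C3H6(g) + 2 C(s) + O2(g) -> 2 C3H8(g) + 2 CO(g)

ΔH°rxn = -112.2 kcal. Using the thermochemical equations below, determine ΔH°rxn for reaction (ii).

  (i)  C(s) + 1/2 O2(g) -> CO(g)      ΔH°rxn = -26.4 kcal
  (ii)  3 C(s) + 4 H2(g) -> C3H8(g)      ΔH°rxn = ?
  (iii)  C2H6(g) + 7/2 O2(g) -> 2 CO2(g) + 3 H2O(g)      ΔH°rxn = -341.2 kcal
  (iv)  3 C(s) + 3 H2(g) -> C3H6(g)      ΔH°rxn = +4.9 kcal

(i) × 2 (×2 to match 2 CO(g) in the target): (2)·(-26.4) = -52.8 kcal
(ii) × 2 (scale by 2 for the 2 C3H8(g)): contributes 2·x
(iii): not needed (CO2(g) appears nowhere else).
(iv) reversed and × 2 (reverse to put C3H6(g) on the reactant side; ×2 to match 2 C3H6(g) in the target): (-2)·(+4.9) = -9.8 kcal
-112.2 = (-52.8) + (-9.8) + 2·x
x = (-112.2 − (-62.6)) / (2) = -24.8 kcal

ΔH°rxn = -24.8 kcal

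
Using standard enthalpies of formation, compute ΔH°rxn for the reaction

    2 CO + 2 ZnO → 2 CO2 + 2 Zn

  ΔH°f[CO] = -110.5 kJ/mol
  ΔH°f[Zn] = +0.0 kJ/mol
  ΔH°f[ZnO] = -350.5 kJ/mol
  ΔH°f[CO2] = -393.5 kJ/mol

Products: 2·(-393.5) + 2·(+0.0) = -787.0
Reactants: 2·(-110.5) + 2·(-350.5) = -922.0
ΔH°rxn = (-787.0) − (-922.0) = 135.0 kJ/mol

ΔH°rxn = 135.0 kJ/mol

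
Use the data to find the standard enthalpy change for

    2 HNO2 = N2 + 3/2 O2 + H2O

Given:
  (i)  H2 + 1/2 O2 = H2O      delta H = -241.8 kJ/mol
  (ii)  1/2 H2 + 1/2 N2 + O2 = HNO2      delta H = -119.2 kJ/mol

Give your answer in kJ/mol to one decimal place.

delta H = -3.4 kJ/mol

(i) as written (H2O already on the product side): -241.8 kJ/mol
(ii) reversed and × 2 (reverse to put HNO2 on the reactant side; scale by 2 for the 2 HNO2): (-2)·(-119.2) = +238.4 kJ/mol
delta H = (1)·(-241.8) + (-2)·(-119.2) = -3.4 kJ/mol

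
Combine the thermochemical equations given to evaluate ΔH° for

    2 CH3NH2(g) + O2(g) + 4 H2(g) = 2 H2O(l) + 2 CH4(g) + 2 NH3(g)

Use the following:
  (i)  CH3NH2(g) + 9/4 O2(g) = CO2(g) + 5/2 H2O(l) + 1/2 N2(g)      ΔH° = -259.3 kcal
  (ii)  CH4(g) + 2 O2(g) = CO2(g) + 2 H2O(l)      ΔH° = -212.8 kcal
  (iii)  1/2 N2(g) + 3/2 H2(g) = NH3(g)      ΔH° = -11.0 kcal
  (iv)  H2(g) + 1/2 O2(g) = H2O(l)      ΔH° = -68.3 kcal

ΔH° = -183.3 kcal

(i) × 2: (2)·(-259.3) = -518.6 kcal
(ii) reversed and × 2: (-2)·(-212.8) = +425.6 kcal
(iii) × 2: (2)·(-11.0) = -22.0 kcal
(iv) as written: -68.3 kcal
Summing the manipulated equations, ΔH° = (2)·(-259.3) + (-2)·(-212.8) + (2)·(-11.0) + (1)·(-68.3) = -183.3 kcal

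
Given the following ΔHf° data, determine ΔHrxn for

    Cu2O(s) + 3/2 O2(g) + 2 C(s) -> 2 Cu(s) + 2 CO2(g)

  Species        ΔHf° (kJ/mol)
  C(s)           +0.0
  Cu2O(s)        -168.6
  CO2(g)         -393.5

Products: 2·(+0.0) + 2·(-393.5) = -787.0
Reactants: 1·(-168.6) + 3/2·(+0.0) + 2·(+0.0) = -168.6
ΔHrxn = (-787.0) − (-168.6) = -618.4 kJ/mol

ΔHrxn = -618.4 kJ/mol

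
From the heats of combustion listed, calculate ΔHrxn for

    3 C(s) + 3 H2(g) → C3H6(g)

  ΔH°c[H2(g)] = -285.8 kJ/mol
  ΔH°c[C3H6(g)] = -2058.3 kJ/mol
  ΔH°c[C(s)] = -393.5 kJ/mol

ΔHrxn = 20.4 kJ/mol

Using ΔH = Σ nΔHc°(reactants) − Σ nΔHc°(products):
= [3·(-393.5) + 3·(-285.8)] − [1·(-2058.3)]
= 20.4 kJ/mol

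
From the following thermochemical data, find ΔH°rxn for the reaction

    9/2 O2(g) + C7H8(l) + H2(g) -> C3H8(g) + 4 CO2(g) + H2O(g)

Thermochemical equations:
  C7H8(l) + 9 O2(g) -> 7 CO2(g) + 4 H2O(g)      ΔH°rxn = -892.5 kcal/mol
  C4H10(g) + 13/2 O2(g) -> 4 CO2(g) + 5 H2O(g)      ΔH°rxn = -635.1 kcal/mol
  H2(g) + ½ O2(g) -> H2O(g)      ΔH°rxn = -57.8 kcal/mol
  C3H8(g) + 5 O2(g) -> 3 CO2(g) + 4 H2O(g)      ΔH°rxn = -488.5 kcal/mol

equation 1 as written: -892.5 kcal/mol
equation 2: not needed.
equation 3 as written: -57.8 kcal/mol
equation 4 reversed: +488.5 kcal/mol
Since enthalpy is a state function, ΔH°rxn = (1)·(-892.5) + (1)·(-57.8) + (-1)·(-488.5) = -461.8 kcal/mol

ΔH°rxn = -461.8 kcal/mol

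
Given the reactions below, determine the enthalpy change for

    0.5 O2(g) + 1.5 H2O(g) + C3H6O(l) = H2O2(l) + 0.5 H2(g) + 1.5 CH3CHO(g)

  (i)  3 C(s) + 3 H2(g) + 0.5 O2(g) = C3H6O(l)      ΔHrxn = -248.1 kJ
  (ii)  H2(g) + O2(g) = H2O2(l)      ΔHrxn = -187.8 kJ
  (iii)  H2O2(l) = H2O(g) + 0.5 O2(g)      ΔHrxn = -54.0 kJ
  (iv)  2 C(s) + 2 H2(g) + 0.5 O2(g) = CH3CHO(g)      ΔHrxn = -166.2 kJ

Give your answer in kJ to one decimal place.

(i) reversed (C3H6O(l) must end up as a reactant): +248.1 kJ
(ii) reversed and × 1/2: (-1/2)·(-187.8) = +93.9 kJ
(iii) reversed and × 3/2 (reverse to put H2O(g) on the reactant side; ×3/2 to match 3/2 H2O(g) in the target): (-3/2)·(-54.0) = +81.0 kJ
(iv) × 3/2 (scale by 3/2 for the 3/2 CH3CHO(g)): (3/2)·(-166.2) = -249.3 kJ
By Hess's law, ΔHrxn = (+248.1) + (+93.9) + (+81.0) + (-249.3) = 173.7 kJ

ΔHrxn = 173.7 kJ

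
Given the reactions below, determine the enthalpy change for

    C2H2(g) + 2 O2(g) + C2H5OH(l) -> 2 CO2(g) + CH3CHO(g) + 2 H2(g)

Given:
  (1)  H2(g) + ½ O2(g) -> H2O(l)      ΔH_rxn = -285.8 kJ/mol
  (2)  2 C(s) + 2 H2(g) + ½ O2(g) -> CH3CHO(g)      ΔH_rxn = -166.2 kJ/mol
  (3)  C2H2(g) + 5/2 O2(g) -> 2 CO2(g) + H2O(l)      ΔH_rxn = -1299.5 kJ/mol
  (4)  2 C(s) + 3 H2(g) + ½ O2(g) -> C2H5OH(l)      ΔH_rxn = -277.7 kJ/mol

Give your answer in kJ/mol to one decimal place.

(1) reversed: +285.8 kJ/mol
(2) as written (CH3CHO(g) already on the product side): -166.2 kJ/mol
(3) as written (C2H2(g) already on the reactant side): -1299.5 kJ/mol
(4) reversed (reverse to put C2H5OH(l) on the reactant side): +277.7 kJ/mol
Summing the manipulated equations, ΔH_rxn = (+285.8) + (-166.2) + (-1299.5) + (+277.7) = -902.2 kJ/mol

ΔH_rxn = -902.2 kJ/mol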